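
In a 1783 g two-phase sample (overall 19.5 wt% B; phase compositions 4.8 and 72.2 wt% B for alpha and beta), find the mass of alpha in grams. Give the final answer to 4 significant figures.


f_alpha = (C_beta - C0) / (C_beta - C_alpha)
f_alpha = (72.2 - 19.5) / (72.2 - 4.8) = 0.781899
m_alpha = f_alpha * m_total = 0.781899 * 1783 = 1394 g


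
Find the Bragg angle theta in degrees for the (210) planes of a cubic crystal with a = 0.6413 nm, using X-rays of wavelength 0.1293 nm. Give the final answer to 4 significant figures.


d = a / sqrt(h^2+k^2+l^2)
d = 0.6413 / sqrt(5) = 0.286798 nm
lambda = 2*d*sin(theta)  =>  sin(theta) = lambda / (2*d)
sin(theta) = 0.1293 / (2 * 0.286798) = 0.22542
theta = 13.03 deg


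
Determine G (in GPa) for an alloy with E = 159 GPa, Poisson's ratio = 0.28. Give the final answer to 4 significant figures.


G = E / (2*(1+nu))
G = 159 / (2*(1+0.28))
G = 62.11 GPa


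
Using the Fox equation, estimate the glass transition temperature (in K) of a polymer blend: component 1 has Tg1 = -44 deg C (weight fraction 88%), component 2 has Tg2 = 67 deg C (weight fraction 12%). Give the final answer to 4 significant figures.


1/Tg = w1/Tg1 + w2/Tg2 (in Kelvin)
Tg1 = 229.15 K, Tg2 = 340.15 K
1/Tg = 0.88/229.15 + 0.12/340.15
Tg = 238.5 K


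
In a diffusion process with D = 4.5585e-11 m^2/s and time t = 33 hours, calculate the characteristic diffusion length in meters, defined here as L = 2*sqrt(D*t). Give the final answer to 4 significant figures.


t = 33 hr = 118800 s
Diffusion length = 2*sqrt(D*t)
= 2*sqrt(4.5585e-11 * 118800)
= 4.654e-03 m


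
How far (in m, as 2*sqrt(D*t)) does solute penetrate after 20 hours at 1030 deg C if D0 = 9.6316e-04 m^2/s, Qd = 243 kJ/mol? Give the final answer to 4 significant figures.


Step 1: D = D0 * exp(-Qd/(R*T))
T = 1303.15 K
D = 9.6316e-04 * exp(-243e3 / (8.314 * 1303.15)) = 1.7502e-13 m^2/s
Step 2: L = 2*sqrt(D*t)
t = 20 h = 72000 s
L = 2*sqrt(1.7502e-13 * 72000) = 2.245e-04 m


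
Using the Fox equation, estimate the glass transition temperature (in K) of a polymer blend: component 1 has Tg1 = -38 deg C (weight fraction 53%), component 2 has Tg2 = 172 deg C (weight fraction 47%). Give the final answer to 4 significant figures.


1/Tg = w1/Tg1 + w2/Tg2 (in Kelvin)
Tg1 = 235.15 K, Tg2 = 445.15 K
1/Tg = 0.53/235.15 + 0.47/445.15
Tg = 302.1 K


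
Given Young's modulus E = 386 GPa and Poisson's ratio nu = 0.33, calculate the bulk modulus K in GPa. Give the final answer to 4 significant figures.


K = E / (3*(1-2*nu))
K = 386 / (3*(1-2*0.33))
K = 378.4 GPa


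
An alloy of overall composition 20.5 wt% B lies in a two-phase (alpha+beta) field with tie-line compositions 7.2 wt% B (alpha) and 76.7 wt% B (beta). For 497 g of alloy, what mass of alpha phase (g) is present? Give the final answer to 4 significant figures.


f_alpha = (C_beta - C0) / (C_beta - C_alpha)
f_alpha = (76.7 - 20.5) / (76.7 - 7.2) = 0.808633
m_alpha = f_alpha * m_total = 0.808633 * 497 = 401.9 g


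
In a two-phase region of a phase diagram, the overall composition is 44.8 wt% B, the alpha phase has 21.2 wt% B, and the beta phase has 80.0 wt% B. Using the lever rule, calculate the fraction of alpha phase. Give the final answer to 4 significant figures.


f_alpha = (C_beta - C0) / (C_beta - C_alpha)
f_alpha = (80.0 - 44.8) / (80.0 - 21.2)
f_alpha = 0.5986


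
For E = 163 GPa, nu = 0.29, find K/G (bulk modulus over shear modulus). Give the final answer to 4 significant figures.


G = E / (2*(1+nu))
G = 163 / (2*(1+0.29)) = 63.1783 GPa
K = E / (3*(1-2*nu))
K = 163 / (3*(1-2*0.29)) = 129.365 GPa
K/G = 129.365 / 63.1783 = 2.048


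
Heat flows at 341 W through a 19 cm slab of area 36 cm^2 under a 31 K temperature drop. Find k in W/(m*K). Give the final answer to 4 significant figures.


k = Q*L / (A*dT)
L = 0.19 m, A = 3.6e-03 m^2
k = 341 * 0.19 / (3.6e-03 * 31)
k = 580.6 W/(m*K)


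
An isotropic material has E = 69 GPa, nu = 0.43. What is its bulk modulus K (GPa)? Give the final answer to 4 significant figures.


K = E / (3*(1-2*nu))
K = 69 / (3*(1-2*0.43))
K = 164.3 GPa


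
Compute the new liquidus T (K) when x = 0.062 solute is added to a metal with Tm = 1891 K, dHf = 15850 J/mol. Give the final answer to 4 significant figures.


dT = R*Tm^2*x / dHf
dT = 8.314 * 1891^2 * 0.062 / 15850
dT = 116.294 K
T_new = 1891 - 116.294 = 1775 K


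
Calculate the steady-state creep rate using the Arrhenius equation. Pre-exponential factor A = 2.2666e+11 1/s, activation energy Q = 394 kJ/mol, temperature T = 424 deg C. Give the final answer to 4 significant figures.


rate = A * exp(-Q / (R*T))
T = 424 + 273.15 = 697.15 K
rate = 2.2666e+11 * exp(-394e3 / (8.314 * 697.15))
rate = 6.815e-19 1/s


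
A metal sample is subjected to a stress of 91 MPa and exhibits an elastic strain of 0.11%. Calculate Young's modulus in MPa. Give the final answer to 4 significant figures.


E = sigma / epsilon
epsilon = 0.11% = 1.1e-03
E = 91 / 1.1e-03
E = 82730 MPa


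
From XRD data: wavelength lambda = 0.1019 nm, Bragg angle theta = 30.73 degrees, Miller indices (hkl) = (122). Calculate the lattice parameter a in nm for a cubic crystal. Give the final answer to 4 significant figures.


d = lambda / (2*sin(theta))
d = 0.1019 / (2*sin(30.73 deg))
d = 0.0997078 nm
a = d * sqrt(h^2+k^2+l^2) = 0.0997078 * sqrt(9)
a = 0.2991 nm


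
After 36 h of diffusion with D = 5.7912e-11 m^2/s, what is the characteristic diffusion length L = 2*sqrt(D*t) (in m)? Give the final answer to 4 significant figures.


t = 36 hr = 129600 s
Diffusion length = 2*sqrt(D*t)
= 2*sqrt(5.7912e-11 * 129600)
= 5.479e-03 m


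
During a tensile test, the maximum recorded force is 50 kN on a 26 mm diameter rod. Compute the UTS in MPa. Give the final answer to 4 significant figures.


A0 = pi*(d/2)^2 = pi*(26/2)^2 = 530.929 mm^2
UTS = F_max / A0 = 50*1000 / 530.929
UTS = 94.17 MPa


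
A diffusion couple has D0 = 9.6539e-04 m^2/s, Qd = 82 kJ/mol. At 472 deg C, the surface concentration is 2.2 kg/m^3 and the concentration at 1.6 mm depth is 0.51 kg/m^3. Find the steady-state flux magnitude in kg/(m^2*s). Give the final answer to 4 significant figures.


Step 1: D = D0 * exp(-Qd/(R*T))
T = 472 + 273.15 = 745.15 K
D = 9.6539e-04 * exp(-82e3 / (8.314 * 745.15)) = 1.7232e-09 m^2/s
Step 2: J = D * (C1 - C2) / dx
J = 1.7232e-09 * (2.2 - 0.51) / 1.6e-03
J = 1.82e-06 kg/(m^2*s)


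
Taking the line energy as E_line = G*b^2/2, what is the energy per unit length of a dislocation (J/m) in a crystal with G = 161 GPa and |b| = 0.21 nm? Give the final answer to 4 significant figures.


E = G*b^2/2
b = 0.21 nm = 2.1e-10 m
G = 161 GPa = 1.61e+11 Pa
E = 0.5 * 1.61e+11 * (2.1e-10)^2
E = 3.55e-09 J/m


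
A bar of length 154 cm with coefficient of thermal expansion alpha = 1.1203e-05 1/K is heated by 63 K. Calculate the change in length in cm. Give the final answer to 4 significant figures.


dL = L0 * alpha * dT
dL = 154 * 1.1203e-05 * 63
dL = 0.1087 cm


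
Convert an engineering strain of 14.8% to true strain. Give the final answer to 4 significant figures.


epsilon_true = ln(1 + epsilon_eng)
epsilon_true = ln(1 + 0.148)
epsilon_true = 0.138


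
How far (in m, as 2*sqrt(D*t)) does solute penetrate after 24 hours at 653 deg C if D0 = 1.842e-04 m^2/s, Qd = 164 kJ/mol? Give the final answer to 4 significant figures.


Step 1: D = D0 * exp(-Qd/(R*T))
T = 926.15 K
D = 1.842e-04 * exp(-164e3 / (8.314 * 926.15)) = 1.03608e-13 m^2/s
Step 2: L = 2*sqrt(D*t)
t = 24 h = 86400 s
L = 2*sqrt(1.03608e-13 * 86400) = 1.892e-04 m


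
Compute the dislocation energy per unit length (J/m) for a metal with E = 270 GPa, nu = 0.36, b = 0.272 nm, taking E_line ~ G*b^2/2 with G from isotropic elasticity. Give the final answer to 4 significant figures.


Step 1: G = E / (2*(1+nu))
G = 270 / (2*(1+0.36)) = 99.2647 GPa = 9.92647e+10 Pa
Step 2: E_line = G*b^2/2
b = 0.272 nm = 2.72e-10 m
E_line = 0.5 * 9.92647e+10 * (2.72e-10)^2 = 3.672e-09 J/m


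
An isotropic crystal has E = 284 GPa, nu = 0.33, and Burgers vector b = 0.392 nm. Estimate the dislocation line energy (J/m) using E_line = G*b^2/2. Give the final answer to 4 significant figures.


Step 1: G = E / (2*(1+nu))
G = 284 / (2*(1+0.33)) = 106.767 GPa = 1.06767e+11 Pa
Step 2: E_line = G*b^2/2
b = 0.392 nm = 3.92e-10 m
E_line = 0.5 * 1.06767e+11 * (3.92e-10)^2 = 8.203e-09 J/m


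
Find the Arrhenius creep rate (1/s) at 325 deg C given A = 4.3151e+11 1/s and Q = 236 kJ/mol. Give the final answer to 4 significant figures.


rate = A * exp(-Q / (R*T))
T = 325 + 273.15 = 598.15 K
rate = 4.3151e+11 * exp(-236e3 / (8.314 * 598.15))
rate = 1.059e-09 1/s


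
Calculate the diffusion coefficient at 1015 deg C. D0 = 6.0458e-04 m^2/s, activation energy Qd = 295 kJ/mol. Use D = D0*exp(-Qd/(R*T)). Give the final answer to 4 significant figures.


D = D0 * exp(-Qd / (R*T))
T = 1288.15 K
D = 6.0458e-04 * exp(-295e3 / (8.314 * 1288.15))
D = 6.588e-16 m^2/s


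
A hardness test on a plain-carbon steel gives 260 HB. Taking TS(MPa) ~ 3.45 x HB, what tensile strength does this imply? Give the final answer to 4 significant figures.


TS (MPa) = 3.45 * HB
TS = 3.45 * 260
TS = 897 MPa


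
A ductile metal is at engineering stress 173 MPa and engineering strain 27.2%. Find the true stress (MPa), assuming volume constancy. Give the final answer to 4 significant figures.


sigma_true = sigma_eng * (1 + epsilon_eng)
sigma_true = 173 * (1 + 0.272)
sigma_true = 220.1 MPa


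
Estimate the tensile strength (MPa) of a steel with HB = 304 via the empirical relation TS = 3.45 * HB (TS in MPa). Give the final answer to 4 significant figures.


TS (MPa) = 3.45 * HB
TS = 3.45 * 304
TS = 1049 MPa


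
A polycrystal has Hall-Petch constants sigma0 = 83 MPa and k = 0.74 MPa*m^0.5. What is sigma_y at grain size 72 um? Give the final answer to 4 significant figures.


sigma_y = sigma0 + k / sqrt(d)
d = 72 um = 7.2e-05 m
sigma_y = 83 + 0.74 / sqrt(7.2e-05)
sigma_y = 170.2 MPa


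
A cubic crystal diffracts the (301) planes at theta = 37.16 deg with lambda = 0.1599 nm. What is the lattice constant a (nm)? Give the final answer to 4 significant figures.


d = lambda / (2*sin(theta))
d = 0.1599 / (2*sin(37.16 deg))
d = 0.132358 nm
a = d * sqrt(h^2+k^2+l^2) = 0.132358 * sqrt(10)
a = 0.4186 nm


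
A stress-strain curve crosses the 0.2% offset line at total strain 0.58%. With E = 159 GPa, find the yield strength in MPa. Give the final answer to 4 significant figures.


Offset strain = 0.002
Elastic strain at yield = total_strain - offset = 5.8e-03 - 0.002 = 3.8e-03
sigma_y = E * elastic_strain = 159000 * 3.8e-03
sigma_y = 604.2 MPa


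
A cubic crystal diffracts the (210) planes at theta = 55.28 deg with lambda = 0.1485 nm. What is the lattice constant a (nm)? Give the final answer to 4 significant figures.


d = lambda / (2*sin(theta))
d = 0.1485 / (2*sin(55.28 deg))
d = 0.0903345 nm
a = d * sqrt(h^2+k^2+l^2) = 0.0903345 * sqrt(5)
a = 0.202 nm


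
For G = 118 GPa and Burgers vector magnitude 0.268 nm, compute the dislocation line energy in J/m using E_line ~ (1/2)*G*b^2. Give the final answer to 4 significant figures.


E = G*b^2/2
b = 0.268 nm = 2.68e-10 m
G = 118 GPa = 1.18e+11 Pa
E = 0.5 * 1.18e+11 * (2.68e-10)^2
E = 4.238e-09 J/m


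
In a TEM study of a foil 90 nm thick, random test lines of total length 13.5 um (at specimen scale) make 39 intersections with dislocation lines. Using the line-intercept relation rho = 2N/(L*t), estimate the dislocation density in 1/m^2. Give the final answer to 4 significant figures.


rho = 2N / (L * t)
L = 13.5 um = 1.35e-05 m, t = 90 nm = 9e-08 m
rho = 2 * 39 / (1.35e-05 * 9e-08)
rho = 6.42e+13 1/m^2


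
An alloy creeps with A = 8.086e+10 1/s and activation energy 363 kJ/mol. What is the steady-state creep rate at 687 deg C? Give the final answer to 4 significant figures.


rate = A * exp(-Q / (R*T))
T = 687 + 273.15 = 960.15 K
rate = 8.086e+10 * exp(-363e3 / (8.314 * 960.15))
rate = 1.442e-09 1/s


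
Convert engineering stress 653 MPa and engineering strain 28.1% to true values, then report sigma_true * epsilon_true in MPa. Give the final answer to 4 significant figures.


sigma_true = sigma_eng * (1 + epsilon_eng)
sigma_true = 653 * (1 + 0.281) = 836.493 MPa
epsilon_true = ln(1 + epsilon_eng)
epsilon_true = ln(1 + 0.281) = 0.247641
sigma_true * epsilon_true = 836.493 * 0.247641 = 207.1 MPa


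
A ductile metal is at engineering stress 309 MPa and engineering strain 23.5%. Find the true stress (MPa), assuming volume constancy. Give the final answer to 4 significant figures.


sigma_true = sigma_eng * (1 + epsilon_eng)
sigma_true = 309 * (1 + 0.235)
sigma_true = 381.6 MPa


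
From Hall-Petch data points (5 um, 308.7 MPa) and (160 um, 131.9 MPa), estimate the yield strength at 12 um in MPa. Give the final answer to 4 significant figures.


sigma_y = sigma0 + k / sqrt(d)
1/sqrt(d1) = 1/sqrt(5e-06) = 447.214;  1/sqrt(d2) = 79.0569
k = (sigma1 - sigma2) / (1/sqrt(d1) - 1/sqrt(d2)) = (308.7 - 131.9) / (447.214 - 79.0569) = 0.48023 MPa*m^0.5
sigma0 = sigma1 - k/sqrt(d1) = 308.7 - 0.48023*447.214 = 93.9345 MPa
sigma_y(d3) = 93.9345 + 0.48023 / sqrt(1.2e-05) = 232.6 MPa


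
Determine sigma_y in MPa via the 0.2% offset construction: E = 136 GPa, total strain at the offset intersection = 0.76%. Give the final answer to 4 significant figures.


Offset strain = 0.002
Elastic strain at yield = total_strain - offset = 7.6e-03 - 0.002 = 5.6e-03
sigma_y = E * elastic_strain = 136000 * 5.6e-03
sigma_y = 761.6 MPa


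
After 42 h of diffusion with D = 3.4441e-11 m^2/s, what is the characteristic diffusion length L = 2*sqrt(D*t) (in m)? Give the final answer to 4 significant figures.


t = 42 hr = 151200 s
Diffusion length = 2*sqrt(D*t)
= 2*sqrt(3.4441e-11 * 151200)
= 4.564e-03 m


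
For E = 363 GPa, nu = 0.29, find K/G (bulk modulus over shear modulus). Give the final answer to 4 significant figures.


G = E / (2*(1+nu))
G = 363 / (2*(1+0.29)) = 140.698 GPa
K = E / (3*(1-2*nu))
K = 363 / (3*(1-2*0.29)) = 288.095 GPa
K/G = 288.095 / 140.698 = 2.048


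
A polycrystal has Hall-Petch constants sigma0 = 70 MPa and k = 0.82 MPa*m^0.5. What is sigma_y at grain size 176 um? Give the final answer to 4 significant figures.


sigma_y = sigma0 + k / sqrt(d)
d = 176 um = 1.76e-04 m
sigma_y = 70 + 0.82 / sqrt(1.76e-04)
sigma_y = 131.8 MPa


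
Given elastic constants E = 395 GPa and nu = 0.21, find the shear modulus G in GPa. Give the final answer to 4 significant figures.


G = E / (2*(1+nu))
G = 395 / (2*(1+0.21))
G = 163.2 GPa


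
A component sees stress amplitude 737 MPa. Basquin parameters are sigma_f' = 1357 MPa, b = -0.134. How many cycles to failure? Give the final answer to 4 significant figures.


sigma_a = sigma_f' * (2*Nf)^b
2*Nf = (sigma_a / sigma_f')^(1/b)
2*Nf = (737 / 1357)^(1/-0.134)
2*Nf = 95.1591
Nf = 47.58 cycles


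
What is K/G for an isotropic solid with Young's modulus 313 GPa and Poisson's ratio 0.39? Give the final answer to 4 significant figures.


G = E / (2*(1+nu))
G = 313 / (2*(1+0.39)) = 112.59 GPa
K = E / (3*(1-2*nu))
K = 313 / (3*(1-2*0.39)) = 474.242 GPa
K/G = 474.242 / 112.59 = 4.212


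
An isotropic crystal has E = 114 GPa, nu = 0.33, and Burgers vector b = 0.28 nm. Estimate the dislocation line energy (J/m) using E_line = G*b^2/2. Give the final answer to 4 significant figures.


Step 1: G = E / (2*(1+nu))
G = 114 / (2*(1+0.33)) = 42.8571 GPa = 4.28571e+10 Pa
Step 2: E_line = G*b^2/2
b = 0.28 nm = 2.8e-10 m
E_line = 0.5 * 4.28571e+10 * (2.8e-10)^2 = 1.68e-09 J/m


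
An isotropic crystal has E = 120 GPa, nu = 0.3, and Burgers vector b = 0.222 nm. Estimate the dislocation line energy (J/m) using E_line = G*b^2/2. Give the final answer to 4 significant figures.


Step 1: G = E / (2*(1+nu))
G = 120 / (2*(1+0.3)) = 46.1538 GPa = 4.61538e+10 Pa
Step 2: E_line = G*b^2/2
b = 0.222 nm = 2.22e-10 m
E_line = 0.5 * 4.61538e+10 * (2.22e-10)^2 = 1.137e-09 J/m


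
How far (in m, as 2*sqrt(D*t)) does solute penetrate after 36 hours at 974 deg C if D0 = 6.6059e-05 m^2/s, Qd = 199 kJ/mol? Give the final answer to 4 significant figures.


Step 1: D = D0 * exp(-Qd/(R*T))
T = 1247.15 K
D = 6.6059e-05 * exp(-199e3 / (8.314 * 1247.15)) = 3.05403e-13 m^2/s
Step 2: L = 2*sqrt(D*t)
t = 36 h = 129600 s
L = 2*sqrt(3.05403e-13 * 129600) = 3.979e-04 m


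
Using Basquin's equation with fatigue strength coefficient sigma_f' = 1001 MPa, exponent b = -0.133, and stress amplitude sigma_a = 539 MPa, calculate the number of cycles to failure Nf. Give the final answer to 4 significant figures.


sigma_a = sigma_f' * (2*Nf)^b
2*Nf = (sigma_a / sigma_f')^(1/b)
2*Nf = (539 / 1001)^(1/-0.133)
2*Nf = 105.049
Nf = 52.52 cycles


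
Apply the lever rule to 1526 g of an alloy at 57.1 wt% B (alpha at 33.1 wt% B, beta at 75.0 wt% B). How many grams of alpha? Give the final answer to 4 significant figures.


f_alpha = (C_beta - C0) / (C_beta - C_alpha)
f_alpha = (75.0 - 57.1) / (75.0 - 33.1) = 0.427208
m_alpha = f_alpha * m_total = 0.427208 * 1526 = 651.9 g


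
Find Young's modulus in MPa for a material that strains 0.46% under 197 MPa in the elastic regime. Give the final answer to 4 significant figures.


E = sigma / epsilon
epsilon = 0.46% = 4.6e-03
E = 197 / 4.6e-03
E = 42830 MPa


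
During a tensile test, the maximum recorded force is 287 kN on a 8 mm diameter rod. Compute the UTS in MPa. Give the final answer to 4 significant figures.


A0 = pi*(d/2)^2 = pi*(8/2)^2 = 50.2655 mm^2
UTS = F_max / A0 = 287*1000 / 50.2655
UTS = 5710 MPa


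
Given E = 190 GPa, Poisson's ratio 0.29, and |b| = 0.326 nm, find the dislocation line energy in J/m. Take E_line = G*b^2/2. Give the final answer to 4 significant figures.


Step 1: G = E / (2*(1+nu))
G = 190 / (2*(1+0.29)) = 73.6434 GPa = 7.36434e+10 Pa
Step 2: E_line = G*b^2/2
b = 0.326 nm = 3.26e-10 m
E_line = 0.5 * 7.36434e+10 * (3.26e-10)^2 = 3.913e-09 J/m


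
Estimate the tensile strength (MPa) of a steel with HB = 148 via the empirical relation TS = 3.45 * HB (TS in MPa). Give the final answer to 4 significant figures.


TS (MPa) = 3.45 * HB
TS = 3.45 * 148
TS = 510.6 MPa


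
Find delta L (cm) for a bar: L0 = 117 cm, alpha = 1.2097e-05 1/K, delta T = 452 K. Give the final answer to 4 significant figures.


dL = L0 * alpha * dT
dL = 117 * 1.2097e-05 * 452
dL = 0.6397 cm


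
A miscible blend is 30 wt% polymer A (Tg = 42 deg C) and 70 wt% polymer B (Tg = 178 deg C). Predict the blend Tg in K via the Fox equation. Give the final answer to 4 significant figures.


1/Tg = w1/Tg1 + w2/Tg2 (in Kelvin)
Tg1 = 315.15 K, Tg2 = 451.15 K
1/Tg = 0.3/315.15 + 0.7/451.15
Tg = 399.4 K


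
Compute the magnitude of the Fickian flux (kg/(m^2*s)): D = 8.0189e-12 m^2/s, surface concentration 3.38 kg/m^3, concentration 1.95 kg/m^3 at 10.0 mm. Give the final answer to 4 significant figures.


J = -D * (dC/dx) = D * (C1 - C2) / dx
J = 8.0189e-12 * (3.38 - 1.95) / 0.01
J = 1.147e-09 kg/(m^2*s)


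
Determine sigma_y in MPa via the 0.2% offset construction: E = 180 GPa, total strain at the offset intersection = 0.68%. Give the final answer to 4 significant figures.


Offset strain = 0.002
Elastic strain at yield = total_strain - offset = 6.8e-03 - 0.002 = 4.8e-03
sigma_y = E * elastic_strain = 180000 * 4.8e-03
sigma_y = 864 MPa


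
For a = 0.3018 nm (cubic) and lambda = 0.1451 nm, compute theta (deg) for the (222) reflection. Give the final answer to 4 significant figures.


d = a / sqrt(h^2+k^2+l^2)
d = 0.3018 / sqrt(12) = 0.0871222 nm
lambda = 2*d*sin(theta)  =>  sin(theta) = lambda / (2*d)
sin(theta) = 0.1451 / (2 * 0.0871222) = 0.832739
theta = 56.38 deg


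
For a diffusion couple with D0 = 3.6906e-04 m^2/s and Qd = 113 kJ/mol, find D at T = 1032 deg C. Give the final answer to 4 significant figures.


D = D0 * exp(-Qd / (R*T))
T = 1305.15 K
D = 3.6906e-04 * exp(-113e3 / (8.314 * 1305.15))
D = 1.108e-08 m^2/s


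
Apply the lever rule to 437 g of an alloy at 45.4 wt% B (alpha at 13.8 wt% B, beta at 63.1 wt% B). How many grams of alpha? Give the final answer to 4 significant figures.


f_alpha = (C_beta - C0) / (C_beta - C_alpha)
f_alpha = (63.1 - 45.4) / (63.1 - 13.8) = 0.359026
m_alpha = f_alpha * m_total = 0.359026 * 437 = 156.9 g


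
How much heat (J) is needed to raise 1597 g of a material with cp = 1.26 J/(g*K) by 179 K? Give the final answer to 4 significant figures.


Q = m * cp * dT
Q = 1597 * 1.26 * 179
Q = 360200 J


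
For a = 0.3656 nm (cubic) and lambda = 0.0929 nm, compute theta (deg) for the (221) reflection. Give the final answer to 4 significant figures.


d = a / sqrt(h^2+k^2+l^2)
d = 0.3656 / sqrt(9) = 0.121867 nm
lambda = 2*d*sin(theta)  =>  sin(theta) = lambda / (2*d)
sin(theta) = 0.0929 / (2 * 0.121867) = 0.381154
theta = 22.41 deg


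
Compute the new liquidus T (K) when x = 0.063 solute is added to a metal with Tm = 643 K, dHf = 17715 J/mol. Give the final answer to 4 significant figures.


dT = R*Tm^2*x / dHf
dT = 8.314 * 643^2 * 0.063 / 17715
dT = 12.2245 K
T_new = 643 - 12.2245 = 630.8 K


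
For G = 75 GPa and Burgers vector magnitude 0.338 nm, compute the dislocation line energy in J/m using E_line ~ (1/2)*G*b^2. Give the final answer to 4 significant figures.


E = G*b^2/2
b = 0.338 nm = 3.38e-10 m
G = 75 GPa = 7.5e+10 Pa
E = 0.5 * 7.5e+10 * (3.38e-10)^2
E = 4.284e-09 J/m


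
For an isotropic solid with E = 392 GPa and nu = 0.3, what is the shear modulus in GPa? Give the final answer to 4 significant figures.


G = E / (2*(1+nu))
G = 392 / (2*(1+0.3))
G = 150.8 GPa


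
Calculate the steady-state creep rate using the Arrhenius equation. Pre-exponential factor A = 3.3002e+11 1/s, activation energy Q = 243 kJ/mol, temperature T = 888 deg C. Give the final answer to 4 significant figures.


rate = A * exp(-Q / (R*T))
T = 888 + 273.15 = 1161.15 K
rate = 3.3002e+11 * exp(-243e3 / (8.314 * 1161.15))
rate = 3.861 1/s


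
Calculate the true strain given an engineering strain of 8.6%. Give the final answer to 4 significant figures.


epsilon_true = ln(1 + epsilon_eng)
epsilon_true = ln(1 + 0.086)
epsilon_true = 0.0825


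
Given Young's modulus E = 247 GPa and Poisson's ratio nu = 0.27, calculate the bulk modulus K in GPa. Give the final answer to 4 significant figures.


K = E / (3*(1-2*nu))
K = 247 / (3*(1-2*0.27))
K = 179 GPa


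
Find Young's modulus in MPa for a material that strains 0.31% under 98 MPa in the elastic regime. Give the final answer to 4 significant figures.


E = sigma / epsilon
epsilon = 0.31% = 3.1e-03
E = 98 / 3.1e-03
E = 31610 MPa


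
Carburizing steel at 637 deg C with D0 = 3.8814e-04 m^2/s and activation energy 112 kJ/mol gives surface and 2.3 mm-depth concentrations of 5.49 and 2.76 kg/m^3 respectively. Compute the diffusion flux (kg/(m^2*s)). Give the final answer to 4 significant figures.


Step 1: D = D0 * exp(-Qd/(R*T))
T = 637 + 273.15 = 910.15 K
D = 3.8814e-04 * exp(-112e3 / (8.314 * 910.15)) = 1.44856e-10 m^2/s
Step 2: J = D * (C1 - C2) / dx
J = 1.44856e-10 * (5.49 - 2.76) / 2.3e-03
J = 1.719e-07 kg/(m^2*s)


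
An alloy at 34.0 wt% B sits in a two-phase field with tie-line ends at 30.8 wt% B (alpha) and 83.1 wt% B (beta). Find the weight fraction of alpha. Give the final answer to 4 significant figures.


f_alpha = (C_beta - C0) / (C_beta - C_alpha)
f_alpha = (83.1 - 34.0) / (83.1 - 30.8)
f_alpha = 0.9388


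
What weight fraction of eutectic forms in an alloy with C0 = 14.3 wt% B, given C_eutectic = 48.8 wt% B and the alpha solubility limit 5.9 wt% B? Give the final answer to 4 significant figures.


f_primary = (C_e - C0) / (C_e - C_alpha_max)
f_primary = (48.8 - 14.3) / (48.8 - 5.9)
f_primary = 0.804196
f_eutectic = 1 - 0.804196 = 0.1958


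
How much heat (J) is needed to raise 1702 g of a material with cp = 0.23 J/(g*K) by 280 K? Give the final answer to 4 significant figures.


Q = m * cp * dT
Q = 1702 * 0.23 * 280
Q = 109600 J


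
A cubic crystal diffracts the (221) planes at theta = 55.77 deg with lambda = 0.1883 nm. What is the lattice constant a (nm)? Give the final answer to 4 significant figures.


d = lambda / (2*sin(theta))
d = 0.1883 / (2*sin(55.77 deg))
d = 0.113875 nm
a = d * sqrt(h^2+k^2+l^2) = 0.113875 * sqrt(9)
a = 0.3416 nm


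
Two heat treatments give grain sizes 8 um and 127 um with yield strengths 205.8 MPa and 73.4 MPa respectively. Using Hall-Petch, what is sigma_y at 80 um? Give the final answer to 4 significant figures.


sigma_y = sigma0 + k / sqrt(d)
1/sqrt(d1) = 1/sqrt(8e-06) = 353.553;  1/sqrt(d2) = 88.7357
k = (sigma1 - sigma2) / (1/sqrt(d1) - 1/sqrt(d2)) = (205.8 - 73.4) / (353.553 - 88.7357) = 0.499967 MPa*m^0.5
sigma0 = sigma1 - k/sqrt(d1) = 205.8 - 0.499967*353.553 = 29.0351 MPa
sigma_y(d3) = 29.0351 + 0.499967 / sqrt(8e-05) = 84.93 MPa


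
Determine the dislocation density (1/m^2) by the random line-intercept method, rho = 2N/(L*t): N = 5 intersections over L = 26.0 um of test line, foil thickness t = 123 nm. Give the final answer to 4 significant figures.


rho = 2N / (L * t)
L = 26.0 um = 2.6e-05 m, t = 123 nm = 1.23e-07 m
rho = 2 * 5 / (2.6e-05 * 1.23e-07)
rho = 3.127e+12 1/m^2


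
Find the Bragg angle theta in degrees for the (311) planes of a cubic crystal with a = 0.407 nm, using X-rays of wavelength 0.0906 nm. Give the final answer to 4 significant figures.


d = a / sqrt(h^2+k^2+l^2)
d = 0.407 / sqrt(11) = 0.122715 nm
lambda = 2*d*sin(theta)  =>  sin(theta) = lambda / (2*d)
sin(theta) = 0.0906 / (2 * 0.122715) = 0.369148
theta = 21.66 deg


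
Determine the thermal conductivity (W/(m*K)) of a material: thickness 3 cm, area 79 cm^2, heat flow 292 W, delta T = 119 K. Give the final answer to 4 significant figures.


k = Q*L / (A*dT)
L = 0.03 m, A = 7.9e-03 m^2
k = 292 * 0.03 / (7.9e-03 * 119)
k = 9.318 W/(m*K)


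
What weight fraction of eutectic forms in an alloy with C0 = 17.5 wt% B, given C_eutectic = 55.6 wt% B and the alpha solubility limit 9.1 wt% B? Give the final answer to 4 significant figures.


f_primary = (C_e - C0) / (C_e - C_alpha_max)
f_primary = (55.6 - 17.5) / (55.6 - 9.1)
f_primary = 0.819355
f_eutectic = 1 - 0.819355 = 0.1806


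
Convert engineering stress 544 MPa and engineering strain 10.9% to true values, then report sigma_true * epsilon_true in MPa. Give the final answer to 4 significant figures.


sigma_true = sigma_eng * (1 + epsilon_eng)
sigma_true = 544 * (1 + 0.109) = 603.296 MPa
epsilon_true = ln(1 + epsilon_eng)
epsilon_true = ln(1 + 0.109) = 0.103459
sigma_true * epsilon_true = 603.296 * 0.103459 = 62.42 MPa


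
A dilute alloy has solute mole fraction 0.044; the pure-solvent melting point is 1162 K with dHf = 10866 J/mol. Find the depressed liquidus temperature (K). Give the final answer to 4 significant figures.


dT = R*Tm^2*x / dHf
dT = 8.314 * 1162^2 * 0.044 / 10866
dT = 45.4575 K
T_new = 1162 - 45.4575 = 1117 K


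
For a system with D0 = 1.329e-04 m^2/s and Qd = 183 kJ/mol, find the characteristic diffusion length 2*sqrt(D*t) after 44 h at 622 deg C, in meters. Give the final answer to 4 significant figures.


Step 1: D = D0 * exp(-Qd/(R*T))
T = 895.15 K
D = 1.329e-04 * exp(-183e3 / (8.314 * 895.15)) = 2.78324e-15 m^2/s
Step 2: L = 2*sqrt(D*t)
t = 44 h = 158400 s
L = 2*sqrt(2.78324e-15 * 158400) = 4.199e-05 m


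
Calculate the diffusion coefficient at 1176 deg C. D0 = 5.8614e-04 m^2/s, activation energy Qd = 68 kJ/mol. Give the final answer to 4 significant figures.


D = D0 * exp(-Qd / (R*T))
T = 1449.15 K
D = 5.8614e-04 * exp(-68e3 / (8.314 * 1449.15))
D = 2.074e-06 m^2/s


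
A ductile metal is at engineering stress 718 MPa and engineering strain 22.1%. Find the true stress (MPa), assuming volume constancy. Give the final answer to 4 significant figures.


sigma_true = sigma_eng * (1 + epsilon_eng)
sigma_true = 718 * (1 + 0.221)
sigma_true = 876.7 MPa


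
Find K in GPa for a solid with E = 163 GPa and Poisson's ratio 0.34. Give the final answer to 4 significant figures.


K = E / (3*(1-2*nu))
K = 163 / (3*(1-2*0.34))
K = 169.8 GPa


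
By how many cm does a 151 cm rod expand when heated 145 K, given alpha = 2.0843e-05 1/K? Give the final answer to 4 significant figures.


dL = L0 * alpha * dT
dL = 151 * 2.0843e-05 * 145
dL = 0.4564 cm


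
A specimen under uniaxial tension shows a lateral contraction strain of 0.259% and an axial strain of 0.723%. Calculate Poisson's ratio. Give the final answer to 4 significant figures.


nu = -epsilon_lat / epsilon_axial
Lateral strain is contraction (negative), so using magnitudes:
nu = 0.259 / 0.723
nu = 0.3582


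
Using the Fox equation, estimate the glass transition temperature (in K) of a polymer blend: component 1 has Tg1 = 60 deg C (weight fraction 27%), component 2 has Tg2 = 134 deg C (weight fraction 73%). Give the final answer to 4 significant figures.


1/Tg = w1/Tg1 + w2/Tg2 (in Kelvin)
Tg1 = 333.15 K, Tg2 = 407.15 K
1/Tg = 0.27/333.15 + 0.73/407.15
Tg = 384.1 K


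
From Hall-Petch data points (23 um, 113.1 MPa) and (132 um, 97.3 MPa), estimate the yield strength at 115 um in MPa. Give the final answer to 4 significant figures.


sigma_y = sigma0 + k / sqrt(d)
1/sqrt(d1) = 1/sqrt(2.3e-05) = 208.514;  1/sqrt(d2) = 87.0388
k = (sigma1 - sigma2) / (1/sqrt(d1) - 1/sqrt(d2)) = (113.1 - 97.3) / (208.514 - 87.0388) = 0.130067 MPa*m^0.5
sigma0 = sigma1 - k/sqrt(d1) = 113.1 - 0.130067*208.514 = 85.9791 MPa
sigma_y(d3) = 85.9791 + 0.130067 / sqrt(1.15e-04) = 98.11 MPa


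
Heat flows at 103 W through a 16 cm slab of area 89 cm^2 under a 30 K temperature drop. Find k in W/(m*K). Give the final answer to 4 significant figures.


k = Q*L / (A*dT)
L = 0.16 m, A = 8.9e-03 m^2
k = 103 * 0.16 / (8.9e-03 * 30)
k = 61.72 W/(m*K)


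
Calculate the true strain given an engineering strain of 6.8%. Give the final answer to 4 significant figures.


epsilon_true = ln(1 + epsilon_eng)
epsilon_true = ln(1 + 0.068)
epsilon_true = 0.06579


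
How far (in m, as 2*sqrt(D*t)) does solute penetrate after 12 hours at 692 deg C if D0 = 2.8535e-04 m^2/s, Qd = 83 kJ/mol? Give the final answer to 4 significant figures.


Step 1: D = D0 * exp(-Qd/(R*T))
T = 965.15 K
D = 2.8535e-04 * exp(-83e3 / (8.314 * 965.15)) = 9.18742e-09 m^2/s
Step 2: L = 2*sqrt(D*t)
t = 12 h = 43200 s
L = 2*sqrt(9.18742e-09 * 43200) = 0.03984 m


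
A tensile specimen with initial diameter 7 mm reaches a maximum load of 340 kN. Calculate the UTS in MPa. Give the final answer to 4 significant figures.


A0 = pi*(d/2)^2 = pi*(7/2)^2 = 38.4845 mm^2
UTS = F_max / A0 = 340*1000 / 38.4845
UTS = 8835 MPa


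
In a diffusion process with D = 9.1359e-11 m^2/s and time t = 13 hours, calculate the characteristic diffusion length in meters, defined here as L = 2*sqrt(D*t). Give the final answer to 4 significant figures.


t = 13 hr = 46800 s
Diffusion length = 2*sqrt(D*t)
= 2*sqrt(9.1359e-11 * 46800)
= 4.136e-03 m


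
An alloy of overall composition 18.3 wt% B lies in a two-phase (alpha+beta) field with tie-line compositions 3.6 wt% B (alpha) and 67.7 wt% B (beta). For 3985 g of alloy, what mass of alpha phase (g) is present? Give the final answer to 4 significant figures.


f_alpha = (C_beta - C0) / (C_beta - C_alpha)
f_alpha = (67.7 - 18.3) / (67.7 - 3.6) = 0.770671
m_alpha = f_alpha * m_total = 0.770671 * 3985 = 3071 g


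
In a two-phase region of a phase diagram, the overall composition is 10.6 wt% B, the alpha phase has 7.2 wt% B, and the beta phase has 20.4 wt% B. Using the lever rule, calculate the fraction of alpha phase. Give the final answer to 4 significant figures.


f_alpha = (C_beta - C0) / (C_beta - C_alpha)
f_alpha = (20.4 - 10.6) / (20.4 - 7.2)
f_alpha = 0.7424


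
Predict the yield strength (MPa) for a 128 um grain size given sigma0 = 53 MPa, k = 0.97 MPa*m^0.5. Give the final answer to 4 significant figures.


sigma_y = sigma0 + k / sqrt(d)
d = 128 um = 1.28e-04 m
sigma_y = 53 + 0.97 / sqrt(1.28e-04)
sigma_y = 138.7 MPa


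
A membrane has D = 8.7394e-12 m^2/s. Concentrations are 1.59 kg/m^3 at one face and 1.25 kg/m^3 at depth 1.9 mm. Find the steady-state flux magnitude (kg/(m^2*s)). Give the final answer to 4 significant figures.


J = -D * (dC/dx) = D * (C1 - C2) / dx
J = 8.7394e-12 * (1.59 - 1.25) / 1.9e-03
J = 1.564e-09 kg/(m^2*s)


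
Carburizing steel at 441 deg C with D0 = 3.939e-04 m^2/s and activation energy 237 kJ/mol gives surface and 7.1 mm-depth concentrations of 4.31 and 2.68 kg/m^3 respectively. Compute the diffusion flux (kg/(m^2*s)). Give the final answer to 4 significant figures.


Step 1: D = D0 * exp(-Qd/(R*T))
T = 441 + 273.15 = 714.15 K
D = 3.939e-04 * exp(-237e3 / (8.314 * 714.15)) = 1.81975e-21 m^2/s
Step 2: J = D * (C1 - C2) / dx
J = 1.81975e-21 * (4.31 - 2.68) / 7.1e-03
J = 4.178e-19 kg/(m^2*s)


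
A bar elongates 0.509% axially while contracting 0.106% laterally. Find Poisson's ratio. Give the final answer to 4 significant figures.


nu = -epsilon_lat / epsilon_axial
Lateral strain is contraction (negative), so using magnitudes:
nu = 0.106 / 0.509
nu = 0.2083


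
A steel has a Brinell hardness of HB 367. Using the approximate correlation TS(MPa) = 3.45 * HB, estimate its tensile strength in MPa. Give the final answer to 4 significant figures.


TS (MPa) = 3.45 * HB
TS = 3.45 * 367
TS = 1266 MPa


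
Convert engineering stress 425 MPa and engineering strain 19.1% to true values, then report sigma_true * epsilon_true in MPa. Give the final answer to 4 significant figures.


sigma_true = sigma_eng * (1 + epsilon_eng)
sigma_true = 425 * (1 + 0.191) = 506.175 MPa
epsilon_true = ln(1 + epsilon_eng)
epsilon_true = ln(1 + 0.191) = 0.174793
sigma_true * epsilon_true = 506.175 * 0.174793 = 88.48 MPa


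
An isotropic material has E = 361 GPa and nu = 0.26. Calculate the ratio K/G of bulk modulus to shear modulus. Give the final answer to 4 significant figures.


G = E / (2*(1+nu))
G = 361 / (2*(1+0.26)) = 143.254 GPa
K = E / (3*(1-2*nu))
K = 361 / (3*(1-2*0.26)) = 250.694 GPa
K/G = 250.694 / 143.254 = 1.75


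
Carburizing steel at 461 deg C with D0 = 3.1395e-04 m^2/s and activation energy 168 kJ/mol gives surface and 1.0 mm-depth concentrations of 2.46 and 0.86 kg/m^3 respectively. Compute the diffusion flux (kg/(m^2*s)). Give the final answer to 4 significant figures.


Step 1: D = D0 * exp(-Qd/(R*T))
T = 461 + 273.15 = 734.15 K
D = 3.1395e-04 * exp(-168e3 / (8.314 * 734.15)) = 3.49349e-16 m^2/s
Step 2: J = D * (C1 - C2) / dx
J = 3.49349e-16 * (2.46 - 0.86) / 1e-03
J = 5.59e-13 kg/(m^2*s)


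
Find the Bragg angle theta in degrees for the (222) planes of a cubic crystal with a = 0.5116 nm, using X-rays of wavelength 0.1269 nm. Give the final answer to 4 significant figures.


d = a / sqrt(h^2+k^2+l^2)
d = 0.5116 / sqrt(12) = 0.147686 nm
lambda = 2*d*sin(theta)  =>  sin(theta) = lambda / (2*d)
sin(theta) = 0.1269 / (2 * 0.147686) = 0.429627
theta = 25.44 deg


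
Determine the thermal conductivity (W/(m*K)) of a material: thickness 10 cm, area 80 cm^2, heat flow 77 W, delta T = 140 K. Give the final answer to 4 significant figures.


k = Q*L / (A*dT)
L = 0.1 m, A = 8e-03 m^2
k = 77 * 0.1 / (8e-03 * 140)
k = 6.875 W/(m*K)


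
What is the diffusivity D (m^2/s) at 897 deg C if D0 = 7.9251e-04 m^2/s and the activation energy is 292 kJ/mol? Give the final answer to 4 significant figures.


D = D0 * exp(-Qd / (R*T))
T = 1170.15 K
D = 7.9251e-04 * exp(-292e3 / (8.314 * 1170.15))
D = 7.309e-17 m^2/s


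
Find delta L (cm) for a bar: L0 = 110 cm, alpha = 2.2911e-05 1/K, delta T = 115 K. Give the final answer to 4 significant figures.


dL = L0 * alpha * dT
dL = 110 * 2.2911e-05 * 115
dL = 0.2898 cm


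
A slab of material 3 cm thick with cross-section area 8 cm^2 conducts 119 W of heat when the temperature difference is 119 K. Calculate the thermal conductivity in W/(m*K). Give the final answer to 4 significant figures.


k = Q*L / (A*dT)
L = 0.03 m, A = 8e-04 m^2
k = 119 * 0.03 / (8e-04 * 119)
k = 37.5 W/(m*K)


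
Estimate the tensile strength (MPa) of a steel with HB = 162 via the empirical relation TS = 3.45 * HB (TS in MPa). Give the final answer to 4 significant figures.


TS (MPa) = 3.45 * HB
TS = 3.45 * 162
TS = 558.9 MPa


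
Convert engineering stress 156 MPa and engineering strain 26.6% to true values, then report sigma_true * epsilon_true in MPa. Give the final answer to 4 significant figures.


sigma_true = sigma_eng * (1 + epsilon_eng)
sigma_true = 156 * (1 + 0.266) = 197.496 MPa
epsilon_true = ln(1 + epsilon_eng)
epsilon_true = ln(1 + 0.266) = 0.235862
sigma_true * epsilon_true = 197.496 * 0.235862 = 46.58 MPa


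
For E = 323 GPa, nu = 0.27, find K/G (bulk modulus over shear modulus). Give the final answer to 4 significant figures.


G = E / (2*(1+nu))
G = 323 / (2*(1+0.27)) = 127.165 GPa
K = E / (3*(1-2*nu))
K = 323 / (3*(1-2*0.27)) = 234.058 GPa
K/G = 234.058 / 127.165 = 1.841


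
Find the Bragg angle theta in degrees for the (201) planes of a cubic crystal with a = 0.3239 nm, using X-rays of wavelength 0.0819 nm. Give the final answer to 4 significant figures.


d = a / sqrt(h^2+k^2+l^2)
d = 0.3239 / sqrt(5) = 0.144852 nm
lambda = 2*d*sin(theta)  =>  sin(theta) = lambda / (2*d)
sin(theta) = 0.0819 / (2 * 0.144852) = 0.282701
theta = 16.42 deg


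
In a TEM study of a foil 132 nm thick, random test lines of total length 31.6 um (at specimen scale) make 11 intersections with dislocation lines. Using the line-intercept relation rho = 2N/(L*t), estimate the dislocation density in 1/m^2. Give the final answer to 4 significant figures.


rho = 2N / (L * t)
L = 31.6 um = 3.16e-05 m, t = 132 nm = 1.32e-07 m
rho = 2 * 11 / (3.16e-05 * 1.32e-07)
rho = 5.274e+12 1/m^2


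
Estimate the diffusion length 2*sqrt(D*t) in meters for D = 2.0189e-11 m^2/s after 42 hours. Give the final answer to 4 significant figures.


t = 42 hr = 151200 s
Diffusion length = 2*sqrt(D*t)
= 2*sqrt(2.0189e-11 * 151200)
= 3.494e-03 m


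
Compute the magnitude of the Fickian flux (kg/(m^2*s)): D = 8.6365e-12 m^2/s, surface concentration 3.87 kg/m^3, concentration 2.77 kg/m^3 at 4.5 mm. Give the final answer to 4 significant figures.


J = -D * (dC/dx) = D * (C1 - C2) / dx
J = 8.6365e-12 * (3.87 - 2.77) / 4.5e-03
J = 2.111e-09 kg/(m^2*s)


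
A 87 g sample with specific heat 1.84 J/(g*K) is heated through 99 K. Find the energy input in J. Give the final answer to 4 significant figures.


Q = m * cp * dT
Q = 87 * 1.84 * 99
Q = 15850 J


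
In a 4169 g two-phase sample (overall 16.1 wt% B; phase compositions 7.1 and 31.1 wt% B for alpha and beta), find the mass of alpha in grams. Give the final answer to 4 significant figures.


f_alpha = (C_beta - C0) / (C_beta - C_alpha)
f_alpha = (31.1 - 16.1) / (31.1 - 7.1) = 0.625
m_alpha = f_alpha * m_total = 0.625 * 4169 = 2606 g


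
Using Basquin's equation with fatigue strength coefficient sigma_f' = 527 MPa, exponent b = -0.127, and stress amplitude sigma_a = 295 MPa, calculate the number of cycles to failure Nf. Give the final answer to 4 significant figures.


sigma_a = sigma_f' * (2*Nf)^b
2*Nf = (sigma_a / sigma_f')^(1/b)
2*Nf = (295 / 527)^(1/-0.127)
2*Nf = 96.4189
Nf = 48.21 cycles


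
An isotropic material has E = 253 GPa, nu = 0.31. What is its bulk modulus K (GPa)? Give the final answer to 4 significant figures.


K = E / (3*(1-2*nu))
K = 253 / (3*(1-2*0.31))
K = 221.9 GPa


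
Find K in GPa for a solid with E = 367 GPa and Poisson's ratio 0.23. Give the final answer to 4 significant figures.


K = E / (3*(1-2*nu))
K = 367 / (3*(1-2*0.23))
K = 226.5 GPa


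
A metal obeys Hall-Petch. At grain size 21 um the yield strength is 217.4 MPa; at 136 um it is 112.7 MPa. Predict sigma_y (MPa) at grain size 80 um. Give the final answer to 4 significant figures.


sigma_y = sigma0 + k / sqrt(d)
1/sqrt(d1) = 1/sqrt(2.1e-05) = 218.218;  1/sqrt(d2) = 85.7493
k = (sigma1 - sigma2) / (1/sqrt(d1) - 1/sqrt(d2)) = (217.4 - 112.7) / (218.218 - 85.7493) = 0.790376 MPa*m^0.5
sigma0 = sigma1 - k/sqrt(d1) = 217.4 - 0.790376*218.218 = 44.9258 MPa
sigma_y(d3) = 44.9258 + 0.790376 / sqrt(8e-05) = 133.3 MPa
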